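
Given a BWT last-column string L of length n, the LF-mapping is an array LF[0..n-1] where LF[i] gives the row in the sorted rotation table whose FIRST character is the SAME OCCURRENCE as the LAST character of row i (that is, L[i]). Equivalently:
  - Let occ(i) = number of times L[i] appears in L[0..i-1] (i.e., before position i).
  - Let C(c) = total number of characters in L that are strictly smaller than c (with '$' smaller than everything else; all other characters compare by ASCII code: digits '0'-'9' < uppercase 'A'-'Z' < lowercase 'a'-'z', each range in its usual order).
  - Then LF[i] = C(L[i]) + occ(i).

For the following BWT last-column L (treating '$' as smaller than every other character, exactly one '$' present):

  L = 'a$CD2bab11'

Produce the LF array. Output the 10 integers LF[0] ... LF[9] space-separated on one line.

Answer: 6 0 4 5 3 8 7 9 1 2

Derivation:
Char counts: '$':1, '1':2, '2':1, 'C':1, 'D':1, 'a':2, 'b':2
C (first-col start): C('$')=0, C('1')=1, C('2')=3, C('C')=4, C('D')=5, C('a')=6, C('b')=8
L[0]='a': occ=0, LF[0]=C('a')+0=6+0=6
L[1]='$': occ=0, LF[1]=C('$')+0=0+0=0
L[2]='C': occ=0, LF[2]=C('C')+0=4+0=4
L[3]='D': occ=0, LF[3]=C('D')+0=5+0=5
L[4]='2': occ=0, LF[4]=C('2')+0=3+0=3
L[5]='b': occ=0, LF[5]=C('b')+0=8+0=8
L[6]='a': occ=1, LF[6]=C('a')+1=6+1=7
L[7]='b': occ=1, LF[7]=C('b')+1=8+1=9
L[8]='1': occ=0, LF[8]=C('1')+0=1+0=1
L[9]='1': occ=1, LF[9]=C('1')+1=1+1=2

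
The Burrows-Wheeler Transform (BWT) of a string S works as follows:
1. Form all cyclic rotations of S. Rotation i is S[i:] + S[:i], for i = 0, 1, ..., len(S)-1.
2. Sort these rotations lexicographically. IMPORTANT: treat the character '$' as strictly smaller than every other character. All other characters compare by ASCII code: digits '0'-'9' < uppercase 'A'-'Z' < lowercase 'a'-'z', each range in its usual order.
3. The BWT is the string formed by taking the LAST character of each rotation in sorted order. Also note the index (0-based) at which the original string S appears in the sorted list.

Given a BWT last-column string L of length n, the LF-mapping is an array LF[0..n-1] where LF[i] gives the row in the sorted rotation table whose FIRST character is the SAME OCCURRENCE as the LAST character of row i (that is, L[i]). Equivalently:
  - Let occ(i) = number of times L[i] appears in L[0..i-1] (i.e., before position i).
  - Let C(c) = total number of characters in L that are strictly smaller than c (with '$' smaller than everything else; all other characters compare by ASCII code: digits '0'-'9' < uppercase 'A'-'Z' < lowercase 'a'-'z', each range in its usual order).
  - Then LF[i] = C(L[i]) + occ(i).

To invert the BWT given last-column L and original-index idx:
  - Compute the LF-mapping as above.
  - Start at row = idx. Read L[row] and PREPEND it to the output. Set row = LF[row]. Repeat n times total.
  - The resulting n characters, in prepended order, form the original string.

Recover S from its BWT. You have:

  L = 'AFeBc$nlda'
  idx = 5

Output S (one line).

LF mapping: 1 3 7 2 5 0 9 8 6 4
Walk LF starting at row 5, prepending L[row]:
  step 1: row=5, L[5]='$', prepend. Next row=LF[5]=0
  step 2: row=0, L[0]='A', prepend. Next row=LF[0]=1
  step 3: row=1, L[1]='F', prepend. Next row=LF[1]=3
  step 4: row=3, L[3]='B', prepend. Next row=LF[3]=2
  step 5: row=2, L[2]='e', prepend. Next row=LF[2]=7
  step 6: row=7, L[7]='l', prepend. Next row=LF[7]=8
  step 7: row=8, L[8]='d', prepend. Next row=LF[8]=6
  step 8: row=6, L[6]='n', prepend. Next row=LF[6]=9
  step 9: row=9, L[9]='a', prepend. Next row=LF[9]=4
  step 10: row=4, L[4]='c', prepend. Next row=LF[4]=5
Reversed output: candleBFA$

Answer: candleBFA$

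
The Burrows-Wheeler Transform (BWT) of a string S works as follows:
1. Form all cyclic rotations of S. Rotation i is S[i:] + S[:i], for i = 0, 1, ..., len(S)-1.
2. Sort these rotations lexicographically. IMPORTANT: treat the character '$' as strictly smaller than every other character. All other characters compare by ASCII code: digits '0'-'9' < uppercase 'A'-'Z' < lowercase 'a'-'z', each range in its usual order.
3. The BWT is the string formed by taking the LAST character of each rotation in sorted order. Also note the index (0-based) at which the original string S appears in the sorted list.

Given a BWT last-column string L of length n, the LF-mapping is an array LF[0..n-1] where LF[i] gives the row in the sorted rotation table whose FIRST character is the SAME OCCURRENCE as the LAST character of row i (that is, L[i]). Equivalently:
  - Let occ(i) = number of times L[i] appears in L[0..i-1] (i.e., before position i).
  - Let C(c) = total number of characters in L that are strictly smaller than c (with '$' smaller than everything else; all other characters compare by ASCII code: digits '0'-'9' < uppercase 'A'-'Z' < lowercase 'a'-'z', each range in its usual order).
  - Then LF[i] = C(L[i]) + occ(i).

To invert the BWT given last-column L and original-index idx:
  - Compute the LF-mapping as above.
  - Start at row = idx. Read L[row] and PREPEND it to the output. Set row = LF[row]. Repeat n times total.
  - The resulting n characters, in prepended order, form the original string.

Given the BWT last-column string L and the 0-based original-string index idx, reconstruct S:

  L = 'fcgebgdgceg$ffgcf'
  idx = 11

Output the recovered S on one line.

Answer: fggefgcbcgfgdecf$

Derivation:
LF mapping: 8 2 12 6 1 13 5 14 3 7 15 0 9 10 16 4 11
Walk LF starting at row 11, prepending L[row]:
  step 1: row=11, L[11]='$', prepend. Next row=LF[11]=0
  step 2: row=0, L[0]='f', prepend. Next row=LF[0]=8
  step 3: row=8, L[8]='c', prepend. Next row=LF[8]=3
  step 4: row=3, L[3]='e', prepend. Next row=LF[3]=6
  step 5: row=6, L[6]='d', prepend. Next row=LF[6]=5
  step 6: row=5, L[5]='g', prepend. Next row=LF[5]=13
  step 7: row=13, L[13]='f', prepend. Next row=LF[13]=10
  step 8: row=10, L[10]='g', prepend. Next row=LF[10]=15
  step 9: row=15, L[15]='c', prepend. Next row=LF[15]=4
  step 10: row=4, L[4]='b', prepend. Next row=LF[4]=1
  step 11: row=1, L[1]='c', prepend. Next row=LF[1]=2
  step 12: row=2, L[2]='g', prepend. Next row=LF[2]=12
  step 13: row=12, L[12]='f', prepend. Next row=LF[12]=9
  step 14: row=9, L[9]='e', prepend. Next row=LF[9]=7
  step 15: row=7, L[7]='g', prepend. Next row=LF[7]=14
  step 16: row=14, L[14]='g', prepend. Next row=LF[14]=16
  step 17: row=16, L[16]='f', prepend. Next row=LF[16]=11
Reversed output: fggefgcbcgfgdecf$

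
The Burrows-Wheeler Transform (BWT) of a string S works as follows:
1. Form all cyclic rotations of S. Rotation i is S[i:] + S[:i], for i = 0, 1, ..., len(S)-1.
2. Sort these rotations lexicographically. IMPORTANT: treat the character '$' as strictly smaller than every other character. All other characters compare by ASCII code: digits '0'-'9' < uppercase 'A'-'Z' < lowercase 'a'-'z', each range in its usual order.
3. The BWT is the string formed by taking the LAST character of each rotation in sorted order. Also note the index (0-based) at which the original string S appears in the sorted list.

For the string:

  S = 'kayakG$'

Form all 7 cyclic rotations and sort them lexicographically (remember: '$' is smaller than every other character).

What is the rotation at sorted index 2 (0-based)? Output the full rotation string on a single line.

Answer: akG$kay

Derivation:
All 7 rotations (rotation i = S[i:]+S[:i]):
  rot[0] = kayakG$
  rot[1] = ayakG$k
  rot[2] = yakG$ka
  rot[3] = akG$kay
  rot[4] = kG$kaya
  rot[5] = G$kayak
  rot[6] = $kayakG
Sorted (with $ < everything):
  sorted[0] = $kayakG
  sorted[1] = G$kayak
  sorted[2] = akG$kay
  sorted[3] = ayakG$k
  sorted[4] = kG$kaya
  sorted[5] = kayakG$
  sorted[6] = yakG$ka
sorted[2] = akG$kay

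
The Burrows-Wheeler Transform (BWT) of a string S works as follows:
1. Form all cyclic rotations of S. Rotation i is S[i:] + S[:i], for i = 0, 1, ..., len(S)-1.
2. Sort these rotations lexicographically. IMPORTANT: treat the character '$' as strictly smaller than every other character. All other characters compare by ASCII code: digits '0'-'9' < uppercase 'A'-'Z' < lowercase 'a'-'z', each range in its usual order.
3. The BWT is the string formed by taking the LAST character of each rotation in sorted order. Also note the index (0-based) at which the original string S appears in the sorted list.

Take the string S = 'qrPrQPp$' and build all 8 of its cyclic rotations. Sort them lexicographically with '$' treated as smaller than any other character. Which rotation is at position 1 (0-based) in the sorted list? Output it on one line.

Answer: Pp$qrPrQ

Derivation:
All 8 rotations (rotation i = S[i:]+S[:i]):
  rot[0] = qrPrQPp$
  rot[1] = rPrQPp$q
  rot[2] = PrQPp$qr
  rot[3] = rQPp$qrP
  rot[4] = QPp$qrPr
  rot[5] = Pp$qrPrQ
  rot[6] = p$qrPrQP
  rot[7] = $qrPrQPp
Sorted (with $ < everything):
  sorted[0] = $qrPrQPp
  sorted[1] = Pp$qrPrQ
  sorted[2] = PrQPp$qr
  sorted[3] = QPp$qrPr
  sorted[4] = p$qrPrQP
  sorted[5] = qrPrQPp$
  sorted[6] = rPrQPp$q
  sorted[7] = rQPp$qrP
sorted[1] = Pp$qrPrQ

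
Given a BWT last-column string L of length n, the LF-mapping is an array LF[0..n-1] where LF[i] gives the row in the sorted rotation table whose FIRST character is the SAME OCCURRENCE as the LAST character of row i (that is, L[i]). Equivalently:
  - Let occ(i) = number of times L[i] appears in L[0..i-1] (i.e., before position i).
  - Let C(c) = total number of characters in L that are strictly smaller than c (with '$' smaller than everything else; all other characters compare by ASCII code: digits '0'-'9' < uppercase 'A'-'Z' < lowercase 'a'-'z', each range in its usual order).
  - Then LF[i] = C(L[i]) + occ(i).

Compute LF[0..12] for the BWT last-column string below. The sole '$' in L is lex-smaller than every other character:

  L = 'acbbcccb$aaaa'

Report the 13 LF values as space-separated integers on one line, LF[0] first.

Answer: 1 9 6 7 10 11 12 8 0 2 3 4 5

Derivation:
Char counts: '$':1, 'a':5, 'b':3, 'c':4
C (first-col start): C('$')=0, C('a')=1, C('b')=6, C('c')=9
L[0]='a': occ=0, LF[0]=C('a')+0=1+0=1
L[1]='c': occ=0, LF[1]=C('c')+0=9+0=9
L[2]='b': occ=0, LF[2]=C('b')+0=6+0=6
L[3]='b': occ=1, LF[3]=C('b')+1=6+1=7
L[4]='c': occ=1, LF[4]=C('c')+1=9+1=10
L[5]='c': occ=2, LF[5]=C('c')+2=9+2=11
L[6]='c': occ=3, LF[6]=C('c')+3=9+3=12
L[7]='b': occ=2, LF[7]=C('b')+2=6+2=8
L[8]='$': occ=0, LF[8]=C('$')+0=0+0=0
L[9]='a': occ=1, LF[9]=C('a')+1=1+1=2
L[10]='a': occ=2, LF[10]=C('a')+2=1+2=3
L[11]='a': occ=3, LF[11]=C('a')+3=1+3=4
L[12]='a': occ=4, LF[12]=C('a')+4=1+4=5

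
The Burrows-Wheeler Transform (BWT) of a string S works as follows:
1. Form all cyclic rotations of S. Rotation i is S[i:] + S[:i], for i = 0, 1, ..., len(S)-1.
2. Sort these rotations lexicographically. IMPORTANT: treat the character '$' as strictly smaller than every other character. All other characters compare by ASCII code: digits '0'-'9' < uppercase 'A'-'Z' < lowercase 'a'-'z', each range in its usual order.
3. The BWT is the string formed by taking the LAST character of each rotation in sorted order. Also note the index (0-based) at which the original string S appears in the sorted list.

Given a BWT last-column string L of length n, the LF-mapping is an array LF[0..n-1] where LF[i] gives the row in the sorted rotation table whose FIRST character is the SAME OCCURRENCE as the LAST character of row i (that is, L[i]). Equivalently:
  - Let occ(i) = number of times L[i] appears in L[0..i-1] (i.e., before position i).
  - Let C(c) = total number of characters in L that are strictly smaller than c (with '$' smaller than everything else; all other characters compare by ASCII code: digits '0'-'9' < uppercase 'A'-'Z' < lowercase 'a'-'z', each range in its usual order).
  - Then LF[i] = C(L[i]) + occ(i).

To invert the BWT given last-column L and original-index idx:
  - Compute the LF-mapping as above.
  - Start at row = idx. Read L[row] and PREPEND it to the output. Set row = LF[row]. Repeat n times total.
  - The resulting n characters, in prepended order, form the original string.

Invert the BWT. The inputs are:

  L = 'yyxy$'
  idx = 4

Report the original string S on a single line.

LF mapping: 2 3 1 4 0
Walk LF starting at row 4, prepending L[row]:
  step 1: row=4, L[4]='$', prepend. Next row=LF[4]=0
  step 2: row=0, L[0]='y', prepend. Next row=LF[0]=2
  step 3: row=2, L[2]='x', prepend. Next row=LF[2]=1
  step 4: row=1, L[1]='y', prepend. Next row=LF[1]=3
  step 5: row=3, L[3]='y', prepend. Next row=LF[3]=4
Reversed output: yyxy$

Answer: yyxy$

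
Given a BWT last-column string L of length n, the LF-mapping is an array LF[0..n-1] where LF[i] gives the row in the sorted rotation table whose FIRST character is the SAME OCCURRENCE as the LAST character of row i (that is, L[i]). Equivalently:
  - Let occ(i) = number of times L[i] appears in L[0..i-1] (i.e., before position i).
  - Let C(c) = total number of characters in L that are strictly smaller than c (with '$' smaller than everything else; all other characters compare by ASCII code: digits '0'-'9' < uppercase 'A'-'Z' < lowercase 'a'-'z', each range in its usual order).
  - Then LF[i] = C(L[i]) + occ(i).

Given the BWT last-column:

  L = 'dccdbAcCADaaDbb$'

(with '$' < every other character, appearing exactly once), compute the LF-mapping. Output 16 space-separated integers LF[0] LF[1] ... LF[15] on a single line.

Answer: 14 11 12 15 8 1 13 3 2 4 6 7 5 9 10 0

Derivation:
Char counts: '$':1, 'A':2, 'C':1, 'D':2, 'a':2, 'b':3, 'c':3, 'd':2
C (first-col start): C('$')=0, C('A')=1, C('C')=3, C('D')=4, C('a')=6, C('b')=8, C('c')=11, C('d')=14
L[0]='d': occ=0, LF[0]=C('d')+0=14+0=14
L[1]='c': occ=0, LF[1]=C('c')+0=11+0=11
L[2]='c': occ=1, LF[2]=C('c')+1=11+1=12
L[3]='d': occ=1, LF[3]=C('d')+1=14+1=15
L[4]='b': occ=0, LF[4]=C('b')+0=8+0=8
L[5]='A': occ=0, LF[5]=C('A')+0=1+0=1
L[6]='c': occ=2, LF[6]=C('c')+2=11+2=13
L[7]='C': occ=0, LF[7]=C('C')+0=3+0=3
L[8]='A': occ=1, LF[8]=C('A')+1=1+1=2
L[9]='D': occ=0, LF[9]=C('D')+0=4+0=4
L[10]='a': occ=0, LF[10]=C('a')+0=6+0=6
L[11]='a': occ=1, LF[11]=C('a')+1=6+1=7
L[12]='D': occ=1, LF[12]=C('D')+1=4+1=5
L[13]='b': occ=1, LF[13]=C('b')+1=8+1=9
L[14]='b': occ=2, LF[14]=C('b')+2=8+2=10
L[15]='$': occ=0, LF[15]=C('$')+0=0+0=0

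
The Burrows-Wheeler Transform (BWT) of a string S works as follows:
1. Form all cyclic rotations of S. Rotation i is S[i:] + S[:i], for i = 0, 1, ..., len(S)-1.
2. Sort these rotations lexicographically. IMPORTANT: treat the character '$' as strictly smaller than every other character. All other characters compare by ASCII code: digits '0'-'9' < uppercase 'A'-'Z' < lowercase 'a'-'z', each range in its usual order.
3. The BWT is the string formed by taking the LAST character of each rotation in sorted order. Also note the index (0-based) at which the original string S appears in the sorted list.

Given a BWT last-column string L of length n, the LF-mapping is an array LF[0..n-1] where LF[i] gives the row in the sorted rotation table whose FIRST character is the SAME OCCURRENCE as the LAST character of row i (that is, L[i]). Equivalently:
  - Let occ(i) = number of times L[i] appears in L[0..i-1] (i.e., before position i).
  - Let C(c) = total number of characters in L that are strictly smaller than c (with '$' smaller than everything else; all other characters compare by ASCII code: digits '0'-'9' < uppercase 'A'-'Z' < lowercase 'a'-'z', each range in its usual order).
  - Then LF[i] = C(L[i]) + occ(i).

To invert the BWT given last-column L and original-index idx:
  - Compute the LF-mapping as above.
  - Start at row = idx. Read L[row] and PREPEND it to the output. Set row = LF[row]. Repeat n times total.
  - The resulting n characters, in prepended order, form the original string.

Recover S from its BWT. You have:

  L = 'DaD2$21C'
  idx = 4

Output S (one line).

LF mapping: 5 7 6 2 0 3 1 4
Walk LF starting at row 4, prepending L[row]:
  step 1: row=4, L[4]='$', prepend. Next row=LF[4]=0
  step 2: row=0, L[0]='D', prepend. Next row=LF[0]=5
  step 3: row=5, L[5]='2', prepend. Next row=LF[5]=3
  step 4: row=3, L[3]='2', prepend. Next row=LF[3]=2
  step 5: row=2, L[2]='D', prepend. Next row=LF[2]=6
  step 6: row=6, L[6]='1', prepend. Next row=LF[6]=1
  step 7: row=1, L[1]='a', prepend. Next row=LF[1]=7
  step 8: row=7, L[7]='C', prepend. Next row=LF[7]=4
Reversed output: Ca1D22D$

Answer: Ca1D22D$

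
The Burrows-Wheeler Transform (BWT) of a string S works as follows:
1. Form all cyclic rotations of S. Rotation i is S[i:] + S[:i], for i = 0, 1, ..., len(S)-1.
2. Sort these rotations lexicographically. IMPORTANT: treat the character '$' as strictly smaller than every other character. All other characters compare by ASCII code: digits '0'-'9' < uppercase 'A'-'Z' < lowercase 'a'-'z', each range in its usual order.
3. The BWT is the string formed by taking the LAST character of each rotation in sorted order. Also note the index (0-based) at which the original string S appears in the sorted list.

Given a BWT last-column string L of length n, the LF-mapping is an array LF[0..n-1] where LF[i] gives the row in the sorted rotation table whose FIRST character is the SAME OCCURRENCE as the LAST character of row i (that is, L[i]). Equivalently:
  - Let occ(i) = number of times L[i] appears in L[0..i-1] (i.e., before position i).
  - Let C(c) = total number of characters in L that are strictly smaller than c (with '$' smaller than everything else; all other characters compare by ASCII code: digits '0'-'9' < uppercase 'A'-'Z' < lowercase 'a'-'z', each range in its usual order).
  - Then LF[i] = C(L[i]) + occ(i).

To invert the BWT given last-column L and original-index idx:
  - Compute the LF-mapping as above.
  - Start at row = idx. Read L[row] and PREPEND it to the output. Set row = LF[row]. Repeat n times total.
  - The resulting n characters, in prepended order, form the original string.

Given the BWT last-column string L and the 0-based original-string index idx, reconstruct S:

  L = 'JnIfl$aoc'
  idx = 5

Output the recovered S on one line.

Answer: falconIJ$

Derivation:
LF mapping: 2 7 1 5 6 0 3 8 4
Walk LF starting at row 5, prepending L[row]:
  step 1: row=5, L[5]='$', prepend. Next row=LF[5]=0
  step 2: row=0, L[0]='J', prepend. Next row=LF[0]=2
  step 3: row=2, L[2]='I', prepend. Next row=LF[2]=1
  step 4: row=1, L[1]='n', prepend. Next row=LF[1]=7
  step 5: row=7, L[7]='o', prepend. Next row=LF[7]=8
  step 6: row=8, L[8]='c', prepend. Next row=LF[8]=4
  step 7: row=4, L[4]='l', prepend. Next row=LF[4]=6
  step 8: row=6, L[6]='a', prepend. Next row=LF[6]=3
  step 9: row=3, L[3]='f', prepend. Next row=LF[3]=5
Reversed output: falconIJ$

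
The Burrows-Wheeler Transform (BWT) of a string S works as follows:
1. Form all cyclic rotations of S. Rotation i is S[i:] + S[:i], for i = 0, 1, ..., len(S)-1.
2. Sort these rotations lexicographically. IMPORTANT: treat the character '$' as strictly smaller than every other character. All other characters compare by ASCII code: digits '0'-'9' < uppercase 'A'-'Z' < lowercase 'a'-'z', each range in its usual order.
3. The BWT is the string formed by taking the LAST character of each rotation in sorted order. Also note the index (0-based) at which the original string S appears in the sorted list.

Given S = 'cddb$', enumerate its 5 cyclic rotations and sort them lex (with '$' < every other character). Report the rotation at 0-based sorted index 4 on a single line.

Answer: ddb$c

Derivation:
All 5 rotations (rotation i = S[i:]+S[:i]):
  rot[0] = cddb$
  rot[1] = ddb$c
  rot[2] = db$cd
  rot[3] = b$cdd
  rot[4] = $cddb
Sorted (with $ < everything):
  sorted[0] = $cddb
  sorted[1] = b$cdd
  sorted[2] = cddb$
  sorted[3] = db$cd
  sorted[4] = ddb$c
sorted[4] = ddb$c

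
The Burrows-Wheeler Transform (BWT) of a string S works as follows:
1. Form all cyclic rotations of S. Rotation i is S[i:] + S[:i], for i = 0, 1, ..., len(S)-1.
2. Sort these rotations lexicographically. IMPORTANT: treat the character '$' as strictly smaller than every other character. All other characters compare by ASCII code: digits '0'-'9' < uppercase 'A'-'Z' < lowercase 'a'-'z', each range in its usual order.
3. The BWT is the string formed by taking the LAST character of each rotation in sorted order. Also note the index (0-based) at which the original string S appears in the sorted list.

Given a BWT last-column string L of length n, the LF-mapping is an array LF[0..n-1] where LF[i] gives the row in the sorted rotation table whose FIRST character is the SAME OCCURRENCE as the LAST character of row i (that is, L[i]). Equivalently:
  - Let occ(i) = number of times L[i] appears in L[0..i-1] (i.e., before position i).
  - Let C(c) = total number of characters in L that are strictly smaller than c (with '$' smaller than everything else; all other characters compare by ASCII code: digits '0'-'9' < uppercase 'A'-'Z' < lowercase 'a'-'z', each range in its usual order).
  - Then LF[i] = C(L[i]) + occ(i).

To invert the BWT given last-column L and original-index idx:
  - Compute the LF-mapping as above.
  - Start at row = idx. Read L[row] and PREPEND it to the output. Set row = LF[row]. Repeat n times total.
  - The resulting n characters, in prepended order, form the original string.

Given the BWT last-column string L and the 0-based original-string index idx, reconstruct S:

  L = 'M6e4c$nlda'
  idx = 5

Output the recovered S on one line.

Answer: candle64M$

Derivation:
LF mapping: 3 2 7 1 5 0 9 8 6 4
Walk LF starting at row 5, prepending L[row]:
  step 1: row=5, L[5]='$', prepend. Next row=LF[5]=0
  step 2: row=0, L[0]='M', prepend. Next row=LF[0]=3
  step 3: row=3, L[3]='4', prepend. Next row=LF[3]=1
  step 4: row=1, L[1]='6', prepend. Next row=LF[1]=2
  step 5: row=2, L[2]='e', prepend. Next row=LF[2]=7
  step 6: row=7, L[7]='l', prepend. Next row=LF[7]=8
  step 7: row=8, L[8]='d', prepend. Next row=LF[8]=6
  step 8: row=6, L[6]='n', prepend. Next row=LF[6]=9
  step 9: row=9, L[9]='a', prepend. Next row=LF[9]=4
  step 10: row=4, L[4]='c', prepend. Next row=LF[4]=5
Reversed output: candle64M$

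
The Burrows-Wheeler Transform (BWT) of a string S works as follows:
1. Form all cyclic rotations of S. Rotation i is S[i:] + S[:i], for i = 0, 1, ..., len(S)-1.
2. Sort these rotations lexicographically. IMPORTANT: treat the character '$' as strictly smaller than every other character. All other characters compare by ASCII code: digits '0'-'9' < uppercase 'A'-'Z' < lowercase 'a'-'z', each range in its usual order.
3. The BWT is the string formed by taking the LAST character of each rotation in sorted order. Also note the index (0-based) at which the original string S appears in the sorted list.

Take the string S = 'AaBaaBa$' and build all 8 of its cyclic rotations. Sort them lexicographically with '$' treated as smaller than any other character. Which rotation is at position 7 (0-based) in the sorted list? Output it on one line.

All 8 rotations (rotation i = S[i:]+S[:i]):
  rot[0] = AaBaaBa$
  rot[1] = aBaaBa$A
  rot[2] = BaaBa$Aa
  rot[3] = aaBa$AaB
  rot[4] = aBa$AaBa
  rot[5] = Ba$AaBaa
  rot[6] = a$AaBaaB
  rot[7] = $AaBaaBa
Sorted (with $ < everything):
  sorted[0] = $AaBaaBa
  sorted[1] = AaBaaBa$
  sorted[2] = Ba$AaBaa
  sorted[3] = BaaBa$Aa
  sorted[4] = a$AaBaaB
  sorted[5] = aBa$AaBa
  sorted[6] = aBaaBa$A
  sorted[7] = aaBa$AaB
sorted[7] = aaBa$AaB

Answer: aaBa$AaB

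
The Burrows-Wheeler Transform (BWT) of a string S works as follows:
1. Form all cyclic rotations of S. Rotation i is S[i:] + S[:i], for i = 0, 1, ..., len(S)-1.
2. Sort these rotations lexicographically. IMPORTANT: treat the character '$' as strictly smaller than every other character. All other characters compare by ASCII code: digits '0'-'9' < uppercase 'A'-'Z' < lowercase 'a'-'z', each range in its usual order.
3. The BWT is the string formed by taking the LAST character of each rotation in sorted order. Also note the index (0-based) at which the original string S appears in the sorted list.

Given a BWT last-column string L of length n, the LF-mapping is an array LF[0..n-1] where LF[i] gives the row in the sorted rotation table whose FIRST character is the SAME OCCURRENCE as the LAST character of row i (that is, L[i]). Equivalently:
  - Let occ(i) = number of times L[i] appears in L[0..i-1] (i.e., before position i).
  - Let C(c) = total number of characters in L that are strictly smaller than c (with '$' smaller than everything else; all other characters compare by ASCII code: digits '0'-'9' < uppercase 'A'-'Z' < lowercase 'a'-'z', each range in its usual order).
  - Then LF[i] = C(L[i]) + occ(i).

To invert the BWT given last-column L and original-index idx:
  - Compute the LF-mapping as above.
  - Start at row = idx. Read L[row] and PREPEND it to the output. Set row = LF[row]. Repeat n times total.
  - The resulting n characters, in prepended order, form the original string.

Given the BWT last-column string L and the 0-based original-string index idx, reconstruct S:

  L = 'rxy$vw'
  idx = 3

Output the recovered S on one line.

Answer: wyvxr$

Derivation:
LF mapping: 1 4 5 0 2 3
Walk LF starting at row 3, prepending L[row]:
  step 1: row=3, L[3]='$', prepend. Next row=LF[3]=0
  step 2: row=0, L[0]='r', prepend. Next row=LF[0]=1
  step 3: row=1, L[1]='x', prepend. Next row=LF[1]=4
  step 4: row=4, L[4]='v', prepend. Next row=LF[4]=2
  step 5: row=2, L[2]='y', prepend. Next row=LF[2]=5
  step 6: row=5, L[5]='w', prepend. Next row=LF[5]=3
Reversed output: wyvxr$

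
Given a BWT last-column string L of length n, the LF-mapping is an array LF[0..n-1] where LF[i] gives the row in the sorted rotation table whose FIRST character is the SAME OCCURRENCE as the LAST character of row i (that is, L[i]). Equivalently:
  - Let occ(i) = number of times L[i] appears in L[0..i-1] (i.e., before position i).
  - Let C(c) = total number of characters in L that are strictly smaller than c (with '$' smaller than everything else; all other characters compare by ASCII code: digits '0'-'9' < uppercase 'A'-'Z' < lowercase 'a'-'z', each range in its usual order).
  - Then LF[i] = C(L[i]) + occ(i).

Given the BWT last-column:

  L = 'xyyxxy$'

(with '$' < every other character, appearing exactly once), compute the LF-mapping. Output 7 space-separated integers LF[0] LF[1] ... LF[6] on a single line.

Answer: 1 4 5 2 3 6 0

Derivation:
Char counts: '$':1, 'x':3, 'y':3
C (first-col start): C('$')=0, C('x')=1, C('y')=4
L[0]='x': occ=0, LF[0]=C('x')+0=1+0=1
L[1]='y': occ=0, LF[1]=C('y')+0=4+0=4
L[2]='y': occ=1, LF[2]=C('y')+1=4+1=5
L[3]='x': occ=1, LF[3]=C('x')+1=1+1=2
L[4]='x': occ=2, LF[4]=C('x')+2=1+2=3
L[5]='y': occ=2, LF[5]=C('y')+2=4+2=6
L[6]='$': occ=0, LF[6]=C('$')+0=0+0=0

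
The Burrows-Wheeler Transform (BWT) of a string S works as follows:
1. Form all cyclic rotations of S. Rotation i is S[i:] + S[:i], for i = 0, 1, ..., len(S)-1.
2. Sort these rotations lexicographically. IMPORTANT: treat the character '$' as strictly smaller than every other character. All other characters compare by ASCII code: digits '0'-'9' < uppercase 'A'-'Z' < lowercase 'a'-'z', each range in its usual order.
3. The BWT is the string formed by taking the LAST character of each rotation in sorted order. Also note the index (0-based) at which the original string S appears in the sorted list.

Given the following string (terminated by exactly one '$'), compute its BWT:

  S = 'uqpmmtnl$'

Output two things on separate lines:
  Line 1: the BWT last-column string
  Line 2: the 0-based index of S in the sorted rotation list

Answer: lnpmtqum$
8

Derivation:
All 9 rotations (rotation i = S[i:]+S[:i]):
  rot[0] = uqpmmtnl$
  rot[1] = qpmmtnl$u
  rot[2] = pmmtnl$uq
  rot[3] = mmtnl$uqp
  rot[4] = mtnl$uqpm
  rot[5] = tnl$uqpmm
  rot[6] = nl$uqpmmt
  rot[7] = l$uqpmmtn
  rot[8] = $uqpmmtnl
Sorted (with $ < everything):
  sorted[0] = $uqpmmtnl  (last char: 'l')
  sorted[1] = l$uqpmmtn  (last char: 'n')
  sorted[2] = mmtnl$uqp  (last char: 'p')
  sorted[3] = mtnl$uqpm  (last char: 'm')
  sorted[4] = nl$uqpmmt  (last char: 't')
  sorted[5] = pmmtnl$uq  (last char: 'q')
  sorted[6] = qpmmtnl$u  (last char: 'u')
  sorted[7] = tnl$uqpmm  (last char: 'm')
  sorted[8] = uqpmmtnl$  (last char: '$')
Last column: lnpmtqum$
Original string S is at sorted index 8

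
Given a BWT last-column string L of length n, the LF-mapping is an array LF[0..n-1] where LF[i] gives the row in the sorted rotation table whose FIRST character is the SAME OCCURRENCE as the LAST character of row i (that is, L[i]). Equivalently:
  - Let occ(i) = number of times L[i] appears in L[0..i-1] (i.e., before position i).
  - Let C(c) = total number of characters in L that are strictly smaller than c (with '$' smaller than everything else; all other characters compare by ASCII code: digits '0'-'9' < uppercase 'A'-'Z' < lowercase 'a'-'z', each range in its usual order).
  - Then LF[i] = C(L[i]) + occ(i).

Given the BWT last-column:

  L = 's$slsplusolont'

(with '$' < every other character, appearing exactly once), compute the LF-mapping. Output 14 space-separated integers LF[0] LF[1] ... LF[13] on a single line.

Answer: 8 0 9 1 10 7 2 13 11 5 3 6 4 12

Derivation:
Char counts: '$':1, 'l':3, 'n':1, 'o':2, 'p':1, 's':4, 't':1, 'u':1
C (first-col start): C('$')=0, C('l')=1, C('n')=4, C('o')=5, C('p')=7, C('s')=8, C('t')=12, C('u')=13
L[0]='s': occ=0, LF[0]=C('s')+0=8+0=8
L[1]='$': occ=0, LF[1]=C('$')+0=0+0=0
L[2]='s': occ=1, LF[2]=C('s')+1=8+1=9
L[3]='l': occ=0, LF[3]=C('l')+0=1+0=1
L[4]='s': occ=2, LF[4]=C('s')+2=8+2=10
L[5]='p': occ=0, LF[5]=C('p')+0=7+0=7
L[6]='l': occ=1, LF[6]=C('l')+1=1+1=2
L[7]='u': occ=0, LF[7]=C('u')+0=13+0=13
L[8]='s': occ=3, LF[8]=C('s')+3=8+3=11
L[9]='o': occ=0, LF[9]=C('o')+0=5+0=5
L[10]='l': occ=2, LF[10]=C('l')+2=1+2=3
L[11]='o': occ=1, LF[11]=C('o')+1=5+1=6
L[12]='n': occ=0, LF[12]=C('n')+0=4+0=4
L[13]='t': occ=0, LF[13]=C('t')+0=12+0=12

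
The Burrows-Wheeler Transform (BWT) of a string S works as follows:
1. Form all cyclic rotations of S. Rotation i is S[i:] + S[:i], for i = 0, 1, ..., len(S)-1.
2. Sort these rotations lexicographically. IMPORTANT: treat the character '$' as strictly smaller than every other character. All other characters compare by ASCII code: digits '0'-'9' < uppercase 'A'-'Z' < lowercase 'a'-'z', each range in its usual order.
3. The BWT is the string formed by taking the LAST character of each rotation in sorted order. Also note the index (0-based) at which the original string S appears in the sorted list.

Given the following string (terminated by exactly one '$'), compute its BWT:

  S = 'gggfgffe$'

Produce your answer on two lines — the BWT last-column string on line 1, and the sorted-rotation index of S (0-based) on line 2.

Answer: effggfgg$
8

Derivation:
All 9 rotations (rotation i = S[i:]+S[:i]):
  rot[0] = gggfgffe$
  rot[1] = ggfgffe$g
  rot[2] = gfgffe$gg
  rot[3] = fgffe$ggg
  rot[4] = gffe$gggf
  rot[5] = ffe$gggfg
  rot[6] = fe$gggfgf
  rot[7] = e$gggfgff
  rot[8] = $gggfgffe
Sorted (with $ < everything):
  sorted[0] = $gggfgffe  (last char: 'e')
  sorted[1] = e$gggfgff  (last char: 'f')
  sorted[2] = fe$gggfgf  (last char: 'f')
  sorted[3] = ffe$gggfg  (last char: 'g')
  sorted[4] = fgffe$ggg  (last char: 'g')
  sorted[5] = gffe$gggf  (last char: 'f')
  sorted[6] = gfgffe$gg  (last char: 'g')
  sorted[7] = ggfgffe$g  (last char: 'g')
  sorted[8] = gggfgffe$  (last char: '$')
Last column: effggfgg$
Original string S is at sorted index 8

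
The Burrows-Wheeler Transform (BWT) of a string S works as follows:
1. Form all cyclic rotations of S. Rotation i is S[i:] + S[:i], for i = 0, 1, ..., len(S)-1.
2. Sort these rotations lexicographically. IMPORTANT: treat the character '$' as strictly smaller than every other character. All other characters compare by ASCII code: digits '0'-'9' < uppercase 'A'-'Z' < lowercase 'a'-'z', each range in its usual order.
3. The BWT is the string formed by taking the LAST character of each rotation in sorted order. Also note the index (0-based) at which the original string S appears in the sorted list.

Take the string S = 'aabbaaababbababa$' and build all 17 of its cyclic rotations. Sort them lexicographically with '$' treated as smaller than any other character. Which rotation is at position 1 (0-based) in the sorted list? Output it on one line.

All 17 rotations (rotation i = S[i:]+S[:i]):
  rot[0] = aabbaaababbababa$
  rot[1] = abbaaababbababa$a
  rot[2] = bbaaababbababa$aa
  rot[3] = baaababbababa$aab
  rot[4] = aaababbababa$aabb
  rot[5] = aababbababa$aabba
  rot[6] = ababbababa$aabbaa
  rot[7] = babbababa$aabbaaa
  rot[8] = abbababa$aabbaaab
  rot[9] = bbababa$aabbaaaba
  rot[10] = bababa$aabbaaabab
  rot[11] = ababa$aabbaaababb
  rot[12] = baba$aabbaaababba
  rot[13] = aba$aabbaaababbab
  rot[14] = ba$aabbaaababbaba
  rot[15] = a$aabbaaababbabab
  rot[16] = $aabbaaababbababa
Sorted (with $ < everything):
  sorted[0] = $aabbaaababbababa
  sorted[1] = a$aabbaaababbabab
  sorted[2] = aaababbababa$aabb
  sorted[3] = aababbababa$aabba
  sorted[4] = aabbaaababbababa$
  sorted[5] = aba$aabbaaababbab
  sorted[6] = ababa$aabbaaababb
  sorted[7] = ababbababa$aabbaa
  sorted[8] = abbaaababbababa$a
  sorted[9] = abbababa$aabbaaab
  sorted[10] = ba$aabbaaababbaba
  sorted[11] = baaababbababa$aab
  sorted[12] = baba$aabbaaababba
  sorted[13] = bababa$aabbaaabab
  sorted[14] = babbababa$aabbaaa
  sorted[15] = bbaaababbababa$aa
  sorted[16] = bbababa$aabbaaaba
sorted[1] = a$aabbaaababbabab

Answer: a$aabbaaababbabab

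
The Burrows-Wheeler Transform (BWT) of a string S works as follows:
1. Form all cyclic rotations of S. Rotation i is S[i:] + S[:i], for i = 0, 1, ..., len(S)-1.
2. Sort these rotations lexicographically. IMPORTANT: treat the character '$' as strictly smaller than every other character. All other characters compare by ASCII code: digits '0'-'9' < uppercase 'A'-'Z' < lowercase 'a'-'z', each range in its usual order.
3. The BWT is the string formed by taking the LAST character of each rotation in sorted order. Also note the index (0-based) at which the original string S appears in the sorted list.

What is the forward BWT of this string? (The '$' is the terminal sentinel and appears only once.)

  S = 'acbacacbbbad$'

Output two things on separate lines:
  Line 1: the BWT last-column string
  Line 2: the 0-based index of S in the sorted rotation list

All 13 rotations (rotation i = S[i:]+S[:i]):
  rot[0] = acbacacbbbad$
  rot[1] = cbacacbbbad$a
  rot[2] = bacacbbbad$ac
  rot[3] = acacbbbad$acb
  rot[4] = cacbbbad$acba
  rot[5] = acbbbad$acbac
  rot[6] = cbbbad$acbaca
  rot[7] = bbbad$acbacac
  rot[8] = bbad$acbacacb
  rot[9] = bad$acbacacbb
  rot[10] = ad$acbacacbbb
  rot[11] = d$acbacacbbba
  rot[12] = $acbacacbbbad
Sorted (with $ < everything):
  sorted[0] = $acbacacbbbad  (last char: 'd')
  sorted[1] = acacbbbad$acb  (last char: 'b')
  sorted[2] = acbacacbbbad$  (last char: '$')
  sorted[3] = acbbbad$acbac  (last char: 'c')
  sorted[4] = ad$acbacacbbb  (last char: 'b')
  sorted[5] = bacacbbbad$ac  (last char: 'c')
  sorted[6] = bad$acbacacbb  (last char: 'b')
  sorted[7] = bbad$acbacacb  (last char: 'b')
  sorted[8] = bbbad$acbacac  (last char: 'c')
  sorted[9] = cacbbbad$acba  (last char: 'a')
  sorted[10] = cbacacbbbad$a  (last char: 'a')
  sorted[11] = cbbbad$acbaca  (last char: 'a')
  sorted[12] = d$acbacacbbba  (last char: 'a')
Last column: db$cbcbbcaaaa
Original string S is at sorted index 2

Answer: db$cbcbbcaaaa
2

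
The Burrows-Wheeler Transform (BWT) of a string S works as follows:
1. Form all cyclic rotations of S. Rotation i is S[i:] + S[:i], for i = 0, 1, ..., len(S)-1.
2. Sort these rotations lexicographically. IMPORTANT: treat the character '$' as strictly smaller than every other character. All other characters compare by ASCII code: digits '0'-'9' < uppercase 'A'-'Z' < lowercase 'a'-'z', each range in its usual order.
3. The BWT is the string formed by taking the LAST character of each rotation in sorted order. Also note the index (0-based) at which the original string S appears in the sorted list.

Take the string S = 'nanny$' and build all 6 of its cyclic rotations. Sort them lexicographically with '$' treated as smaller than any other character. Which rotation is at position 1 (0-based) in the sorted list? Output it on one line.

Answer: anny$n

Derivation:
All 6 rotations (rotation i = S[i:]+S[:i]):
  rot[0] = nanny$
  rot[1] = anny$n
  rot[2] = nny$na
  rot[3] = ny$nan
  rot[4] = y$nann
  rot[5] = $nanny
Sorted (with $ < everything):
  sorted[0] = $nanny
  sorted[1] = anny$n
  sorted[2] = nanny$
  sorted[3] = nny$na
  sorted[4] = ny$nan
  sorted[5] = y$nann
sorted[1] = anny$n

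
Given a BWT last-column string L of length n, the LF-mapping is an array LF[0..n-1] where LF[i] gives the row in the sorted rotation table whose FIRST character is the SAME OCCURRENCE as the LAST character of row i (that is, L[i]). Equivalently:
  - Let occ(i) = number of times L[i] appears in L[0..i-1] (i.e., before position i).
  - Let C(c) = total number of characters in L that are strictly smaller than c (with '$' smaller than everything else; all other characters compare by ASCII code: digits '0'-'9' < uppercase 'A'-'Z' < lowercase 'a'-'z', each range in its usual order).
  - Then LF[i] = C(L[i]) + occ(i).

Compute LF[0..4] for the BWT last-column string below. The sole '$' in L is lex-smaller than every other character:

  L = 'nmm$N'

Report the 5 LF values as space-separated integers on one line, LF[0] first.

Answer: 4 2 3 0 1

Derivation:
Char counts: '$':1, 'N':1, 'm':2, 'n':1
C (first-col start): C('$')=0, C('N')=1, C('m')=2, C('n')=4
L[0]='n': occ=0, LF[0]=C('n')+0=4+0=4
L[1]='m': occ=0, LF[1]=C('m')+0=2+0=2
L[2]='m': occ=1, LF[2]=C('m')+1=2+1=3
L[3]='$': occ=0, LF[3]=C('$')+0=0+0=0
L[4]='N': occ=0, LF[4]=C('N')+0=1+0=1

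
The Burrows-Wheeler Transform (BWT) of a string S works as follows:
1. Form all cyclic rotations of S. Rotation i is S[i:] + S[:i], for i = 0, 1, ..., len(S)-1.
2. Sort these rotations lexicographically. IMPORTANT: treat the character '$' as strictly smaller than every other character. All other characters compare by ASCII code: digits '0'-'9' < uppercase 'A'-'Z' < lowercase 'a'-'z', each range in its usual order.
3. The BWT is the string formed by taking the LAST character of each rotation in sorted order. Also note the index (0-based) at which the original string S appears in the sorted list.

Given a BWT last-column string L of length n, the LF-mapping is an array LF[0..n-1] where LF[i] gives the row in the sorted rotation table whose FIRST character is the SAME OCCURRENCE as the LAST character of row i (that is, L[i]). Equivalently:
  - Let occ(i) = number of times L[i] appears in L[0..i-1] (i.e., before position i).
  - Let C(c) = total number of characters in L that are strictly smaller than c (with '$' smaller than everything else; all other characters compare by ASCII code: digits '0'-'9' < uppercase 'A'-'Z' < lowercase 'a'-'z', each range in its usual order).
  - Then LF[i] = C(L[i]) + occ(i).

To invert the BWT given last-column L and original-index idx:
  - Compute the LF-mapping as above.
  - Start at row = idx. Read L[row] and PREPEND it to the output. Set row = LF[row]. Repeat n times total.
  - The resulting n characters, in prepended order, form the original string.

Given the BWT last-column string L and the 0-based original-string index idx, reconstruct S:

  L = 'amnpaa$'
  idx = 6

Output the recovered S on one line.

LF mapping: 1 4 5 6 2 3 0
Walk LF starting at row 6, prepending L[row]:
  step 1: row=6, L[6]='$', prepend. Next row=LF[6]=0
  step 2: row=0, L[0]='a', prepend. Next row=LF[0]=1
  step 3: row=1, L[1]='m', prepend. Next row=LF[1]=4
  step 4: row=4, L[4]='a', prepend. Next row=LF[4]=2
  step 5: row=2, L[2]='n', prepend. Next row=LF[2]=5
  step 6: row=5, L[5]='a', prepend. Next row=LF[5]=3
  step 7: row=3, L[3]='p', prepend. Next row=LF[3]=6
Reversed output: panama$

Answer: panama$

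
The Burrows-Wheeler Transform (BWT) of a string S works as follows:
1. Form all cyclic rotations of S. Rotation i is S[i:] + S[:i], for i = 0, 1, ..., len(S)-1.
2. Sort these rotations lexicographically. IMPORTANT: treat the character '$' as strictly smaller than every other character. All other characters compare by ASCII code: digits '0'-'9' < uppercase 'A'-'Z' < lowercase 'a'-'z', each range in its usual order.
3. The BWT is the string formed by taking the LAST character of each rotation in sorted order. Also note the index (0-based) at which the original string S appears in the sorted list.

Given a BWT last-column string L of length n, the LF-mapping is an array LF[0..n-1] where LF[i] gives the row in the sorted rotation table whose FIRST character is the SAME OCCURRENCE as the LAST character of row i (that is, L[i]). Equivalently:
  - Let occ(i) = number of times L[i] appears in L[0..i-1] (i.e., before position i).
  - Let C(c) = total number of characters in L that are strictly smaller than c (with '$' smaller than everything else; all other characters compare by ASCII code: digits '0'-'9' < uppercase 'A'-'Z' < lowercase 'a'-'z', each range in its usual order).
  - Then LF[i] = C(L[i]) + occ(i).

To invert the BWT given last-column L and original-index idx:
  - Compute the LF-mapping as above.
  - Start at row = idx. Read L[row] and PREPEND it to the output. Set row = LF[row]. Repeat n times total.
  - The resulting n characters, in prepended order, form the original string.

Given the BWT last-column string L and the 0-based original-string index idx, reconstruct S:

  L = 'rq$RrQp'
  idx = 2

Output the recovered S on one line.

LF mapping: 5 4 0 2 6 1 3
Walk LF starting at row 2, prepending L[row]:
  step 1: row=2, L[2]='$', prepend. Next row=LF[2]=0
  step 2: row=0, L[0]='r', prepend. Next row=LF[0]=5
  step 3: row=5, L[5]='Q', prepend. Next row=LF[5]=1
  step 4: row=1, L[1]='q', prepend. Next row=LF[1]=4
  step 5: row=4, L[4]='r', prepend. Next row=LF[4]=6
  step 6: row=6, L[6]='p', prepend. Next row=LF[6]=3
  step 7: row=3, L[3]='R', prepend. Next row=LF[3]=2
Reversed output: RprqQr$

Answer: RprqQr$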